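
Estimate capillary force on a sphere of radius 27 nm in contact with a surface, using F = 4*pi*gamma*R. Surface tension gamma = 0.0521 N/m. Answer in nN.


Convert radius: R = 27 nm = 2.7e-08 m
F = 4 * pi * gamma * R
F = 4 * pi * 0.0521 * 2.7e-08
F = 1.76771e-08 N = 17.6771 nN

17.6771


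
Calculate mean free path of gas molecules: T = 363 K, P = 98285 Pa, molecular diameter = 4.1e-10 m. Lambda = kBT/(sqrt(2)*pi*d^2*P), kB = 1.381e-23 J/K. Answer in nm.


Mean free path: lambda = kB*T / (sqrt(2) * pi * d^2 * P)
lambda = 1.381e-23 * 363 / (sqrt(2) * pi * (4.1e-10)^2 * 98285)
lambda = 6.82937e-08 m
lambda = 68.29 nm

68.29


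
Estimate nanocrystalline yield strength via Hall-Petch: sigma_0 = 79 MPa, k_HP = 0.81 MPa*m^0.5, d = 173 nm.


d = 173 nm = 1.73e-07 m
sqrt(d) = 0.0004159327
Hall-Petch contribution = k / sqrt(d) = 0.81 / 0.0004159327 = 1947.4 MPa
sigma = sigma_0 + k/sqrt(d) = 79 + 1947.4 = 2026.4 MPa

2026.4


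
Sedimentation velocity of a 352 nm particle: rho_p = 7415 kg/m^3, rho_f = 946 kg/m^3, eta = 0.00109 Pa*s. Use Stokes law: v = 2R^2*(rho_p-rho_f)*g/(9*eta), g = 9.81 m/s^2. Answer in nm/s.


Radius R = 352/2 nm = 1.76e-07 m
Density difference = 7415 - 946 = 6469 kg/m^3
v = 2 * R^2 * (rho_p - rho_f) * g / (9 * eta)
v = 2 * (1.76e-07)^2 * 6469 * 9.81 / (9 * 0.00109)
v = 4.00767e-07 m/s = 400.7675 nm/s

400.7675


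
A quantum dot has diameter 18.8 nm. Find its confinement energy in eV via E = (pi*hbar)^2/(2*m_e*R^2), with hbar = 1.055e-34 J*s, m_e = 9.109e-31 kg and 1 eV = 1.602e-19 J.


Radius R = 18.8/2 = 9.4 nm = 9.4e-09 m
E = (pi * 1.055e-34)^2 / (2 * 9.109e-31 * (9.4e-09)^2)
E(J) = 6.82415e-22
E = E(J) / 1.602e-19 = 0.0043 eV

0.0043


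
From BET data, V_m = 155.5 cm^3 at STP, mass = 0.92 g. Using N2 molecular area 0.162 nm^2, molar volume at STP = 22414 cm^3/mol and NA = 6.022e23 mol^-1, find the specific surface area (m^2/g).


Number of moles in monolayer = V_m / 22414 = 155.5 / 22414 = 0.00693763
Number of molecules = moles * NA = 0.00693763 * 6.022e23
SA = molecules * sigma / mass
SA = (155.5 / 22414) * 6.022e23 * 0.162e-18 / 0.92
SA = 735.7 m^2/g

735.7


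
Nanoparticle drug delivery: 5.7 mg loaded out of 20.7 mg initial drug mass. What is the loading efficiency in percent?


Drug loading efficiency = (drug loaded / drug initial) * 100
DLE = 5.7 / 20.7 * 100
DLE = 0.2754 * 100
DLE = 27.54%

27.54


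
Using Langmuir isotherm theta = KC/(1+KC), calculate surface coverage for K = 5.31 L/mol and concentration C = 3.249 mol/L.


Langmuir isotherm: theta = K*C / (1 + K*C)
K*C = 5.31 * 3.249 = 17.25219
theta = 17.25219 / (1 + 17.25219) = 17.25219 / 18.25219
theta = 0.9452

0.9452


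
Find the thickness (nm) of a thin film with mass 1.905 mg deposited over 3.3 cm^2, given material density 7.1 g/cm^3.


Convert: m = 1.905 mg = 1.9050e-06 kg, A = 3.3 cm^2 = 3.3000e-04 m^2, rho = 7.1 g/cm^3 = 7100 kg/m^3
t = m / (A * rho)
t = 1.9050e-06 / (3.3000e-04 * 7100)
t = 8.1306e-07 m = 813.1 nm

813.1


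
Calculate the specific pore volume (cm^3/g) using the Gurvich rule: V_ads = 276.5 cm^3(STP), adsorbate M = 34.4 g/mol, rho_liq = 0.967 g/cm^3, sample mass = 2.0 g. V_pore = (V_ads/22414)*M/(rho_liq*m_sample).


Moles adsorbed n = V_ads / 22414 = 276.5 / 22414 = 1.233604e-02 mol
Liquid volume V_liq = n * M / rho_liq = 1.233604e-02 * 34.4 / 0.967 = 0.43884 cm^3
Specific pore volume V_pore = V_liq / m_sample = 0.43884 / 2.0
V_pore = 0.2194 cm^3/g

0.2194


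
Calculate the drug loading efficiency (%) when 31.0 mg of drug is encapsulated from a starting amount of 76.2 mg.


Drug loading efficiency = (drug loaded / drug initial) * 100
DLE = 31.0 / 76.2 * 100
DLE = 0.4068 * 100
DLE = 40.68%

40.68


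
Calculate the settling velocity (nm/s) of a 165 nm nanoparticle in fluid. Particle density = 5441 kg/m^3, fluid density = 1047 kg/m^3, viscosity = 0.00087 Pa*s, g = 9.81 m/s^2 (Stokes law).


Radius R = 165/2 nm = 8.25e-08 m
Density difference = 5441 - 1047 = 4394 kg/m^3
v = 2 * R^2 * (rho_p - rho_f) * g / (9 * eta)
v = 2 * (8.25e-08)^2 * 4394 * 9.81 / (9 * 0.00087)
v = 7.49385e-08 m/s = 74.9385 nm/s

74.9385


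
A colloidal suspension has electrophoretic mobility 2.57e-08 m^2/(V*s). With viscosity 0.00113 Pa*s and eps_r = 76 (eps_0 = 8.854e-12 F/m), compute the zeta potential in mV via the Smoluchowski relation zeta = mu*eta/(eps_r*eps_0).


Smoluchowski equation: zeta = mu * eta / (eps_r * eps_0)
zeta = 2.57e-08 * 0.00113 / (76 * 8.854e-12)
zeta = 0.043158 V = 43.16 mV

43.16


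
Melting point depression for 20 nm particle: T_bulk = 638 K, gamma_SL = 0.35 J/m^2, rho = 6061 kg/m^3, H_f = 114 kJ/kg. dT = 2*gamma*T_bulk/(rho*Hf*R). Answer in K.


Radius R = 20/2 = 10 nm = 1e-08 m
Convert H_f = 114 kJ/kg = 114000 J/kg
dT = 2 * gamma_SL * T_bulk / (rho * H_f * R)
dT = 2 * 0.35 * 638 / (6061 * 114000 * 1e-08)
dT = 64.6 K

64.6


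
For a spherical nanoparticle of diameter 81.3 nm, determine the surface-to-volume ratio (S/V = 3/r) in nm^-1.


Radius r = 81.3/2 = 40.65 nm
S/V = 3 / r = 3 / 40.65
S/V = 0.0738 nm^-1

0.0738


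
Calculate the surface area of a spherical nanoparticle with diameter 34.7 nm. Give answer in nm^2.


Radius r = 34.7/2 = 17.35 nm
Surface area SA = 4 * pi * r^2
SA = 4 * pi * (17.35)^2
SA = 3782.76 nm^2

3782.76


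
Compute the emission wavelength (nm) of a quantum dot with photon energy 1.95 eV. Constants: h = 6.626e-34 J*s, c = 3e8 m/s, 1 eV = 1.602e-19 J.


Convert energy: E = 1.95 eV = 1.95 * 1.602e-19 = 3.1239e-19 J
lambda = h*c / E = 6.626e-34 * 3e8 / 3.1239e-19
lambda = 6.3632e-07 m = 636.3 nm

636.3


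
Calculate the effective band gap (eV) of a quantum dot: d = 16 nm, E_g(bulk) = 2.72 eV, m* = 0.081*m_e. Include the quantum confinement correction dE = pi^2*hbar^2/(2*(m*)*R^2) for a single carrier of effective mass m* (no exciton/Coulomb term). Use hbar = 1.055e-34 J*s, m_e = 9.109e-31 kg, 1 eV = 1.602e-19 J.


Radius R = 16/2 nm = 8e-09 m
Confinement energy dE = pi^2 * hbar^2 / (2 * m_eff * m_e * R^2)
dE = pi^2 * (1.055e-34)^2 / (2 * 0.081 * 9.109e-31 * (8e-09)^2) J, divided by 1.602e-19 J/eV
dE = 0.0726 eV
Total band gap = E_g(bulk) + dE = 2.72 + 0.0726 = 2.7926 eV

2.7926


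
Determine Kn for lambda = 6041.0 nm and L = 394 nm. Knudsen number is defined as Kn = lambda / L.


Knudsen number Kn = lambda / L
Kn = 6041.0 / 394
Kn = 15.3325

15.3325


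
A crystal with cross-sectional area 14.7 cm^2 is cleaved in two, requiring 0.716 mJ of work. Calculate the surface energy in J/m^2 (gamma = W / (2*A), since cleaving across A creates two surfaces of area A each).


Convert: A = 14.7 cm^2 = 0.00147 m^2, W = 0.716 mJ = 0.000716 J
Cleaving exposes two faces of area A, so total new surface = 2*A and gamma = W / (2*A)
gamma = 0.000716 / (2 * 0.00147)
gamma = 0.244 J/m^2

0.244


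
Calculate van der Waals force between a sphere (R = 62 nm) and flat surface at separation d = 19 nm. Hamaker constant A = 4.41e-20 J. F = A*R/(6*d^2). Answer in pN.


Convert to SI: R = 62 nm = 6.2e-08 m, d = 19 nm = 1.9e-08 m
F = A * R / (6 * d^2)
F = 4.41e-20 * 6.2e-08 / (6 * (1.9e-08)^2)
F = 1.26233e-12 N = 1.262 pN

1.262


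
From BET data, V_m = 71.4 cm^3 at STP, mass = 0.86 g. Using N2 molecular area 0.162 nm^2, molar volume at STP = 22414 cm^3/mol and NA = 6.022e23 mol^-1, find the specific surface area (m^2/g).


Number of moles in monolayer = V_m / 22414 = 71.4 / 22414 = 0.00318551
Number of molecules = moles * NA = 0.00318551 * 6.022e23
SA = molecules * sigma / mass
SA = (71.4 / 22414) * 6.022e23 * 0.162e-18 / 0.86
SA = 361.4 m^2/g

361.4


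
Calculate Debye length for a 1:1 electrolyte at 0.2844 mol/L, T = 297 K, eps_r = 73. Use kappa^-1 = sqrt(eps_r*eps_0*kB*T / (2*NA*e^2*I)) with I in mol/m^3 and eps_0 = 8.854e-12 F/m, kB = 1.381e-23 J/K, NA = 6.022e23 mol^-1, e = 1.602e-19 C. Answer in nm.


Ionic strength I = 0.2844 * 1^2 * 1000 = 284.4 mol/m^3
kappa^-1 = sqrt(73 * 8.854e-12 * 1.381e-23 * 297 / (2 * 6.022e23 * (1.602e-19)^2 * 284.4))
kappa^-1 = 0.549 nm

0.549


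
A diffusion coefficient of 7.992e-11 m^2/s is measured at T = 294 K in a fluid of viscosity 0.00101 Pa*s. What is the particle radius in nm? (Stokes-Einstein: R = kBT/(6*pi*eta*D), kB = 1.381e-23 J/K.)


Stokes-Einstein: R = kB*T / (6*pi*eta*D)
R = 1.381e-23 * 294 / (6 * pi * 0.00101 * 7.992e-11)
R = 2.66847e-09 m = 2.67 nm

2.67


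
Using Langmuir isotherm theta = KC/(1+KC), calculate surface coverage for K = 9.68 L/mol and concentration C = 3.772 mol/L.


Langmuir isotherm: theta = K*C / (1 + K*C)
K*C = 9.68 * 3.772 = 36.51296
theta = 36.51296 / (1 + 36.51296) = 36.51296 / 37.51296
theta = 0.9733

0.9733


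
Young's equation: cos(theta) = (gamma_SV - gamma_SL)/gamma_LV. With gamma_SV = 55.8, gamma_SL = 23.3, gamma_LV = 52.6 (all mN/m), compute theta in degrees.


cos(theta) = (gamma_SV - gamma_SL) / gamma_LV
cos(theta) = (55.8 - 23.3) / 52.6
cos(theta) = 0.617871
theta = arccos(0.617871) = 51.84 degrees

51.84


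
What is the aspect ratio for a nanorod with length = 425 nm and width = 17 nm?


Aspect ratio AR = length / diameter
AR = 425 / 17
AR = 25.0

25.0


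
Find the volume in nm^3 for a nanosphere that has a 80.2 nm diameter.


Radius r = 80.2/2 = 40.1 nm
Volume V = (4/3) * pi * r^3
V = (4/3) * pi * (40.1)^3
V = 270098.22 nm^3

270098.22


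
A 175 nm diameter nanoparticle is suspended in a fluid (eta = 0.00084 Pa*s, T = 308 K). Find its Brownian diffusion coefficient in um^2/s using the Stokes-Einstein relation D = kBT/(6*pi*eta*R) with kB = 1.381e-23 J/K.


Radius R = 175/2 = 87.5 nm = 8.75e-08 m
D = kB*T / (6*pi*eta*R)
D = 1.381e-23 * 308 / (6 * pi * 0.00084 * 8.75e-08)
D = 3.07012e-12 m^2/s = 3.07 um^2/s

3.07


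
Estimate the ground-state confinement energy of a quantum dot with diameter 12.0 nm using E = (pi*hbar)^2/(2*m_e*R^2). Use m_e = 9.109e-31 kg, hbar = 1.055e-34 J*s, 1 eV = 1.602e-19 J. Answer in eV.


Radius R = 12.0/2 = 6 nm = 6e-09 m
E = (pi * 1.055e-34)^2 / (2 * 9.109e-31 * (6e-09)^2)
E(J) = 1.67495e-21
E = E(J) / 1.602e-19 = 0.0105 eV

0.0105


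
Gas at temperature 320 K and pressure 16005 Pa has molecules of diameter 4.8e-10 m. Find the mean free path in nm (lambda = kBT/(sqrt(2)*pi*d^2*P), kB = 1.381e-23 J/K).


Mean free path: lambda = kB*T / (sqrt(2) * pi * d^2 * P)
lambda = 1.381e-23 * 320 / (sqrt(2) * pi * (4.8e-10)^2 * 16005)
lambda = 2.69737e-07 m
lambda = 269.74 nm

269.74


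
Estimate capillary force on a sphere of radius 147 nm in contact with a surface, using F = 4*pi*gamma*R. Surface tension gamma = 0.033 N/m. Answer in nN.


Convert radius: R = 147 nm = 1.47e-07 m
F = 4 * pi * gamma * R
F = 4 * pi * 0.033 * 1.47e-07
F = 6.09595e-08 N = 60.9595 nN

60.9595


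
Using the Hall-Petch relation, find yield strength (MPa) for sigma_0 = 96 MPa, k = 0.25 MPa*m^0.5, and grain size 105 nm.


d = 105 nm = 1.05e-07 m
sqrt(d) = 0.000324037
Hall-Petch contribution = k / sqrt(d) = 0.25 / 0.000324037 = 771.5 MPa
sigma = sigma_0 + k/sqrt(d) = 96 + 771.5 = 867.5 MPa

867.5


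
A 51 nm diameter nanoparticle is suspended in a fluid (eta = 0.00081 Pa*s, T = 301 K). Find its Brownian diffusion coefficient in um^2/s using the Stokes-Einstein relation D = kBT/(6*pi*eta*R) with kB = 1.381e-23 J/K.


Radius R = 51/2 = 25.5 nm = 2.55e-08 m
D = kB*T / (6*pi*eta*R)
D = 1.381e-23 * 301 / (6 * pi * 0.00081 * 2.55e-08)
D = 1.06766e-11 m^2/s = 10.677 um^2/s

10.677


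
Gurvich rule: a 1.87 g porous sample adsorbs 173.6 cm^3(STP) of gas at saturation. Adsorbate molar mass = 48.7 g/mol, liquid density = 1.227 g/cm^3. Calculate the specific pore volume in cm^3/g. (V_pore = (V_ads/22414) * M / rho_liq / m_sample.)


Moles adsorbed n = V_ads / 22414 = 173.6 / 22414 = 7.745159e-03 mol
Liquid volume V_liq = n * M / rho_liq = 7.745159e-03 * 48.7 / 1.227 = 0.30741 cm^3
Specific pore volume V_pore = V_liq / m_sample = 0.30741 / 1.87
V_pore = 0.1644 cm^3/g

0.1644


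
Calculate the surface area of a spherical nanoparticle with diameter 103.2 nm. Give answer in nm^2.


Radius r = 103.2/2 = 51.6 nm
Surface area SA = 4 * pi * r^2
SA = 4 * pi * (51.6)^2
SA = 33458.72 nm^2

33458.72


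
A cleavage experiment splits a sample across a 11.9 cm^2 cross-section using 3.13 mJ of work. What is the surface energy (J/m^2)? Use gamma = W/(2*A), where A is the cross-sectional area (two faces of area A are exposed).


Convert: A = 11.9 cm^2 = 0.00119 m^2, W = 3.13 mJ = 0.00313 J
Cleaving exposes two faces of area A, so total new surface = 2*A and gamma = W / (2*A)
gamma = 0.00313 / (2 * 0.00119)
gamma = 1.315 J/m^2

1.315


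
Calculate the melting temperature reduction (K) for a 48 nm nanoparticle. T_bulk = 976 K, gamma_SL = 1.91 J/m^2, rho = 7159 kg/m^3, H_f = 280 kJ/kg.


Radius R = 48/2 = 24 nm = 2.4e-08 m
Convert H_f = 280 kJ/kg = 280000 J/kg
dT = 2 * gamma_SL * T_bulk / (rho * H_f * R)
dT = 2 * 1.91 * 976 / (7159 * 280000 * 2.4e-08)
dT = 77.5 K

77.5


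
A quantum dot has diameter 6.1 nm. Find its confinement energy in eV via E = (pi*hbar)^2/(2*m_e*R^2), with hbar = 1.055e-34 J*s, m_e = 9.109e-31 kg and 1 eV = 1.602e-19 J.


Radius R = 6.1/2 = 3.05 nm = 3.05e-09 m
E = (pi * 1.055e-34)^2 / (2 * 9.109e-31 * (3.05e-09)^2)
E(J) = 6.48193e-21
E = E(J) / 1.602e-19 = 0.0405 eV

0.0405


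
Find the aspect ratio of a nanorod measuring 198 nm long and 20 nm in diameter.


Aspect ratio AR = length / diameter
AR = 198 / 20
AR = 9.9

9.9


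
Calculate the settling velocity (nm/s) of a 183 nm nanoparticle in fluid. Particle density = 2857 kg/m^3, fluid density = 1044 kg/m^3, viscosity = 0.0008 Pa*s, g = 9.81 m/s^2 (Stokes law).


Radius R = 183/2 nm = 9.15e-08 m
Density difference = 2857 - 1044 = 1813 kg/m^3
v = 2 * R^2 * (rho_p - rho_f) * g / (9 * eta)
v = 2 * (9.15e-08)^2 * 1813 * 9.81 / (9 * 0.0008)
v = 4.13625e-08 m/s = 41.3625 nm/s

41.3625


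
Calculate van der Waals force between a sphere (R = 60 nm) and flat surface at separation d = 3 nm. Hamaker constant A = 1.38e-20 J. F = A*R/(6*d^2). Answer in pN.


Convert to SI: R = 60 nm = 6e-08 m, d = 3 nm = 3e-09 m
F = A * R / (6 * d^2)
F = 1.38e-20 * 6e-08 / (6 * (3e-09)^2)
F = 1.53333e-11 N = 15.333 pN

15.333


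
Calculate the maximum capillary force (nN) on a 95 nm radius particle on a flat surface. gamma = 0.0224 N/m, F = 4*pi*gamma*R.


Convert radius: R = 95 nm = 9.5e-08 m
F = 4 * pi * gamma * R
F = 4 * pi * 0.0224 * 9.5e-08
F = 2.67412e-08 N = 26.7412 nN

26.7412


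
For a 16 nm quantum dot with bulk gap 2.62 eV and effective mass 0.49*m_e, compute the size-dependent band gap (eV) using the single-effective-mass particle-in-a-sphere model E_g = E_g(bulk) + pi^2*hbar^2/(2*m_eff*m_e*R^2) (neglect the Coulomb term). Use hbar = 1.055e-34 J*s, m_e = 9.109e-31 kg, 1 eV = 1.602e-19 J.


Radius R = 16/2 nm = 8e-09 m
Confinement energy dE = pi^2 * hbar^2 / (2 * m_eff * m_e * R^2)
dE = pi^2 * (1.055e-34)^2 / (2 * 0.49 * 9.109e-31 * (8e-09)^2) J, divided by 1.602e-19 J/eV
dE = 0.012 eV
Total band gap = E_g(bulk) + dE = 2.62 + 0.012 = 2.632 eV

2.632


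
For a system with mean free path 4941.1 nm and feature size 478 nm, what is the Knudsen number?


Knudsen number Kn = lambda / L
Kn = 4941.1 / 478
Kn = 10.337

10.337


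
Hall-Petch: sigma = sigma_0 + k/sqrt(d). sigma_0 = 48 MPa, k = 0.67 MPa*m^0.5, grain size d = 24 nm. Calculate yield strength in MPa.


d = 24 nm = 2.4e-08 m
sqrt(d) = 0.0001549193
Hall-Petch contribution = k / sqrt(d) = 0.67 / 0.0001549193 = 4324.8 MPa
sigma = sigma_0 + k/sqrt(d) = 48 + 4324.8 = 4372.8 MPa

4372.8


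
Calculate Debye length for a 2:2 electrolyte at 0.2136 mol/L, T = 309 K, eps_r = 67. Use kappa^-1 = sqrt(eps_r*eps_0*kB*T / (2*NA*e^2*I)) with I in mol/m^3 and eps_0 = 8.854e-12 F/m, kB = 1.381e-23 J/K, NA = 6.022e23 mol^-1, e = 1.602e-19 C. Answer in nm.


Ionic strength I = 0.2136 * 2^2 * 1000 = 854.4 mol/m^3
kappa^-1 = sqrt(67 * 8.854e-12 * 1.381e-23 * 309 / (2 * 6.022e23 * (1.602e-19)^2 * 854.4))
kappa^-1 = 0.31 nm

0.31


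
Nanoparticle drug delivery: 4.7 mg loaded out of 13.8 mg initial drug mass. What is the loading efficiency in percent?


Drug loading efficiency = (drug loaded / drug initial) * 100
DLE = 4.7 / 13.8 * 100
DLE = 0.3406 * 100
DLE = 34.06%

34.06


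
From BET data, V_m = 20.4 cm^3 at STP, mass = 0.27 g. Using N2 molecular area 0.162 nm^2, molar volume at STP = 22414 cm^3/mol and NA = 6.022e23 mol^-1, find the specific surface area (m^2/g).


Number of moles in monolayer = V_m / 22414 = 20.4 / 22414 = 0.00091015
Number of molecules = moles * NA = 0.00091015 * 6.022e23
SA = molecules * sigma / mass
SA = (20.4 / 22414) * 6.022e23 * 0.162e-18 / 0.27
SA = 328.9 m^2/g

328.9


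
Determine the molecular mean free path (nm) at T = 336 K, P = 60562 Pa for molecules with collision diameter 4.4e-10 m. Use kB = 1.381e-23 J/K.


Mean free path: lambda = kB*T / (sqrt(2) * pi * d^2 * P)
lambda = 1.381e-23 * 336 / (sqrt(2) * pi * (4.4e-10)^2 * 60562)
lambda = 8.90764e-08 m
lambda = 89.08 nm

89.08


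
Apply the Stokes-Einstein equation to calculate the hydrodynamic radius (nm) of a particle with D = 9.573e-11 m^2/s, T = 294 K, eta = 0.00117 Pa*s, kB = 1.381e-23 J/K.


Stokes-Einstein: R = kB*T / (6*pi*eta*D)
R = 1.381e-23 * 294 / (6 * pi * 0.00117 * 9.573e-11)
R = 1.92312e-09 m = 1.92 nm

1.92


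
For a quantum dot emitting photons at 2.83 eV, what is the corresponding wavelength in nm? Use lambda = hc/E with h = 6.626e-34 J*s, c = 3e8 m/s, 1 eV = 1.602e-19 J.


Convert energy: E = 2.83 eV = 2.83 * 1.602e-19 = 4.53366e-19 J
lambda = h*c / E = 6.626e-34 * 3e8 / 4.53366e-19
lambda = 4.38454e-07 m = 438.5 nm

438.5


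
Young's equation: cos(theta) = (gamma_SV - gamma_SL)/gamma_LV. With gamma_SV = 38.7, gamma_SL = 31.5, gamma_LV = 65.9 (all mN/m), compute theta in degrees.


cos(theta) = (gamma_SV - gamma_SL) / gamma_LV
cos(theta) = (38.7 - 31.5) / 65.9
cos(theta) = 0.109256
theta = arccos(0.109256) = 83.73 degrees

83.73


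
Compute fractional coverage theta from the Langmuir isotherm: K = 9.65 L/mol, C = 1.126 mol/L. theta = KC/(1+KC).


Langmuir isotherm: theta = K*C / (1 + K*C)
K*C = 9.65 * 1.126 = 10.8659
theta = 10.8659 / (1 + 10.8659) = 10.8659 / 11.8659
theta = 0.9157

0.9157


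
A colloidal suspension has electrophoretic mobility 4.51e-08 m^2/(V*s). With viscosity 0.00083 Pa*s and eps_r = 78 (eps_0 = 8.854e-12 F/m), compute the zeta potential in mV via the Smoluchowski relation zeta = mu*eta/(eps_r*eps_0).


Smoluchowski equation: zeta = mu * eta / (eps_r * eps_0)
zeta = 4.51e-08 * 0.00083 / (78 * 8.854e-12)
zeta = 0.054203 V = 54.2 mV

54.2


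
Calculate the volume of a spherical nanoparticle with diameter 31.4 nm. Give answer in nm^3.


Radius r = 31.4/2 = 15.7 nm
Volume V = (4/3) * pi * r^3
V = (4/3) * pi * (15.7)^3
V = 16210.17 nm^3

16210.17


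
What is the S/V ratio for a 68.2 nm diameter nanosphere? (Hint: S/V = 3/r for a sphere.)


Radius r = 68.2/2 = 34.1 nm
S/V = 3 / r = 3 / 34.1
S/V = 0.088 nm^-1

0.088


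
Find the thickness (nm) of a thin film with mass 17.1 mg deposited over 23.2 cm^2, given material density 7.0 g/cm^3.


Convert: m = 17.1 mg = 1.7100e-05 kg, A = 23.2 cm^2 = 2.3200e-03 m^2, rho = 7.0 g/cm^3 = 7000 kg/m^3
t = m / (A * rho)
t = 1.7100e-05 / (2.3200e-03 * 7000)
t = 1.0530e-06 m = 1053.0 nm

1053.0


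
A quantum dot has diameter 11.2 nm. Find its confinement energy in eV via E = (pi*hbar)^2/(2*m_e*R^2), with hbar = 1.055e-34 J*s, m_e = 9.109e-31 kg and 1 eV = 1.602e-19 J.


Radius R = 11.2/2 = 5.6 nm = 5.6e-09 m
E = (pi * 1.055e-34)^2 / (2 * 9.109e-31 * (5.6e-09)^2)
E(J) = 1.92277e-21
E = E(J) / 1.602e-19 = 0.012 eV

0.012


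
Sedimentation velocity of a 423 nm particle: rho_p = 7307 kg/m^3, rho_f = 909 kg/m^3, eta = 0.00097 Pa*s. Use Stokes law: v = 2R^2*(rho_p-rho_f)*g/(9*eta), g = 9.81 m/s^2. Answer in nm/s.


Radius R = 423/2 nm = 2.115e-07 m
Density difference = 7307 - 909 = 6398 kg/m^3
v = 2 * R^2 * (rho_p - rho_f) * g / (9 * eta)
v = 2 * (2.115e-07)^2 * 6398 * 9.81 / (9 * 0.00097)
v = 6.43205e-07 m/s = 643.2055 nm/s

643.2055


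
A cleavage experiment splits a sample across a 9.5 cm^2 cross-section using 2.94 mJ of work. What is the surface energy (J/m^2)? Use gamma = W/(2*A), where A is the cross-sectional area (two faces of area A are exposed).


Convert: A = 9.5 cm^2 = 0.00095 m^2, W = 2.94 mJ = 0.00294 J
Cleaving exposes two faces of area A, so total new surface = 2*A and gamma = W / (2*A)
gamma = 0.00294 / (2 * 0.00095)
gamma = 1.547 J/m^2

1.547


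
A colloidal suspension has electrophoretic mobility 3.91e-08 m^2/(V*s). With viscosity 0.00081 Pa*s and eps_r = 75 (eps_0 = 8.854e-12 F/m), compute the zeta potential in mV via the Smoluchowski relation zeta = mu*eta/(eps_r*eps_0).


Smoluchowski equation: zeta = mu * eta / (eps_r * eps_0)
zeta = 3.91e-08 * 0.00081 / (75 * 8.854e-12)
zeta = 0.047694 V = 47.69 mV

47.69


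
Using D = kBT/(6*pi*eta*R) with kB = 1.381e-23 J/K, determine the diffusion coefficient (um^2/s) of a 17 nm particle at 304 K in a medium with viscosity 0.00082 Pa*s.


Radius R = 17/2 = 8.5 nm = 8.5e-09 m
D = kB*T / (6*pi*eta*R)
D = 1.381e-23 * 304 / (6 * pi * 0.00082 * 8.5e-09)
D = 3.19546e-11 m^2/s = 31.955 um^2/s

31.955


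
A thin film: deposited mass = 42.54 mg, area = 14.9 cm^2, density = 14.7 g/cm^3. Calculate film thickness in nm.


Convert: m = 42.54 mg = 4.2540e-05 kg, A = 14.9 cm^2 = 1.4900e-03 m^2, rho = 14.7 g/cm^3 = 14700 kg/m^3
t = m / (A * rho)
t = 4.2540e-05 / (1.4900e-03 * 14700)
t = 1.9422e-06 m = 1942.2 nm

1942.2


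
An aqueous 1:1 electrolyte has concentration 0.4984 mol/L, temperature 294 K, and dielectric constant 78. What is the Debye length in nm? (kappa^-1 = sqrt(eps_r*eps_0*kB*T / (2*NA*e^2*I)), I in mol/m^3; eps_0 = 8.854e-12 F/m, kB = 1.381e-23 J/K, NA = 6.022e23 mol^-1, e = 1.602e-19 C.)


Ionic strength I = 0.4984 * 1^2 * 1000 = 498.4 mol/m^3
kappa^-1 = sqrt(78 * 8.854e-12 * 1.381e-23 * 294 / (2 * 6.022e23 * (1.602e-19)^2 * 498.4))
kappa^-1 = 0.427 nm

0.427


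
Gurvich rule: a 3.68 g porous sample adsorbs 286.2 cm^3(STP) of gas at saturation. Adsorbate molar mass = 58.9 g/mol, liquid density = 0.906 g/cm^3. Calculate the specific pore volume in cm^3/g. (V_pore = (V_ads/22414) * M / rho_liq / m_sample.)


Moles adsorbed n = V_ads / 22414 = 286.2 / 22414 = 1.276881e-02 mol
Liquid volume V_liq = n * M / rho_liq = 1.276881e-02 * 58.9 / 0.906 = 0.83011 cm^3
Specific pore volume V_pore = V_liq / m_sample = 0.83011 / 3.68
V_pore = 0.2256 cm^3/g

0.2256


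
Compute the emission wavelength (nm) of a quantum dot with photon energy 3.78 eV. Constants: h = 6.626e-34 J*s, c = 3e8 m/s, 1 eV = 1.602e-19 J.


Convert energy: E = 3.78 eV = 3.78 * 1.602e-19 = 6.05556e-19 J
lambda = h*c / E = 6.626e-34 * 3e8 / 6.05556e-19
lambda = 3.2826e-07 m = 328.3 nm

328.3


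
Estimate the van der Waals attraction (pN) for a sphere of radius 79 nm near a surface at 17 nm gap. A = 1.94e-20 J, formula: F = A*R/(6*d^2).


Convert to SI: R = 79 nm = 7.9e-08 m, d = 17 nm = 1.7e-08 m
F = A * R / (6 * d^2)
F = 1.94e-20 * 7.9e-08 / (6 * (1.7e-08)^2)
F = 8.83852e-13 N = 0.884 pN

0.884


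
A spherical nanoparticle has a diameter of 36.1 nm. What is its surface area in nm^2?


Radius r = 36.1/2 = 18.05 nm
Surface area SA = 4 * pi * r^2
SA = 4 * pi * (18.05)^2
SA = 4094.15 nm^2

4094.15


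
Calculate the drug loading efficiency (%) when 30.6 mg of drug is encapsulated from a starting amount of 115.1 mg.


Drug loading efficiency = (drug loaded / drug initial) * 100
DLE = 30.6 / 115.1 * 100
DLE = 0.2659 * 100
DLE = 26.59%

26.59


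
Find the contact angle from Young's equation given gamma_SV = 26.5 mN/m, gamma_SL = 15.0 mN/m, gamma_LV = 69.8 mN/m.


cos(theta) = (gamma_SV - gamma_SL) / gamma_LV
cos(theta) = (26.5 - 15.0) / 69.8
cos(theta) = 0.164756
theta = arccos(0.164756) = 80.52 degrees

80.52


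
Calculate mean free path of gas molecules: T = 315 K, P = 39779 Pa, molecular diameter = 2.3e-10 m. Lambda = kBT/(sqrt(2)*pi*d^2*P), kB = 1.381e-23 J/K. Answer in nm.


Mean free path: lambda = kB*T / (sqrt(2) * pi * d^2 * P)
lambda = 1.381e-23 * 315 / (sqrt(2) * pi * (2.3e-10)^2 * 39779)
lambda = 4.65297e-07 m
lambda = 465.3 nm

465.3


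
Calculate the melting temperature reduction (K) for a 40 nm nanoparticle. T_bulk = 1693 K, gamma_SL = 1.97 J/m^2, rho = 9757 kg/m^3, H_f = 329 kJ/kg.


Radius R = 40/2 = 20 nm = 2e-08 m
Convert H_f = 329 kJ/kg = 329000 J/kg
dT = 2 * gamma_SL * T_bulk / (rho * H_f * R)
dT = 2 * 1.97 * 1693 / (9757 * 329000 * 2e-08)
dT = 103.9 K

103.9


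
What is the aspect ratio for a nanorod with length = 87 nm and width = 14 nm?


Aspect ratio AR = length / diameter
AR = 87 / 14
AR = 6.21

6.21


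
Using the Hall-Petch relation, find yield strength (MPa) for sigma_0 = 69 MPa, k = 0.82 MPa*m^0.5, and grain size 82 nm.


d = 82 nm = 8.2e-08 m
sqrt(d) = 0.0002863564
Hall-Petch contribution = k / sqrt(d) = 0.82 / 0.0002863564 = 2863.6 MPa
sigma = sigma_0 + k/sqrt(d) = 69 + 2863.6 = 2932.6 MPa

2932.6


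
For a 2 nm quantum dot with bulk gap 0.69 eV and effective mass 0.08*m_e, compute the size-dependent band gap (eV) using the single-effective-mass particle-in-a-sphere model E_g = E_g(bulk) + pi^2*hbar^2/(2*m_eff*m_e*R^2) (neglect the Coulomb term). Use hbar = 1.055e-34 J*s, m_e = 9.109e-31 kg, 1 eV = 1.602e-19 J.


Radius R = 2/2 nm = 1e-09 m
Confinement energy dE = pi^2 * hbar^2 / (2 * m_eff * m_e * R^2)
dE = pi^2 * (1.055e-34)^2 / (2 * 0.08 * 9.109e-31 * (1e-09)^2) J, divided by 1.602e-19 J/eV
dE = 4.7049 eV
Total band gap = E_g(bulk) + dE = 0.69 + 4.7049 = 5.3949 eV

5.3949


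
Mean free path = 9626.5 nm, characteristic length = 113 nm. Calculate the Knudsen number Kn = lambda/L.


Knudsen number Kn = lambda / L
Kn = 9626.5 / 113
Kn = 85.1903

85.1903


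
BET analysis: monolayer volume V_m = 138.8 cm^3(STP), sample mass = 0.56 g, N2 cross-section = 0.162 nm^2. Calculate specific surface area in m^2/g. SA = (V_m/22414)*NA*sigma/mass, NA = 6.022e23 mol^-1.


Number of moles in monolayer = V_m / 22414 = 138.8 / 22414 = 0.00619256
Number of molecules = moles * NA = 0.00619256 * 6.022e23
SA = molecules * sigma / mass
SA = (138.8 / 22414) * 6.022e23 * 0.162e-18 / 0.56
SA = 1078.8 m^2/g

1078.8


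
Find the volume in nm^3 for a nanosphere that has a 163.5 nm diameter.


Radius r = 163.5/2 = 81.75 nm
Volume V = (4/3) * pi * r^3
V = (4/3) * pi * (81.75)^3
V = 2288505.15 nm^3

2288505.15


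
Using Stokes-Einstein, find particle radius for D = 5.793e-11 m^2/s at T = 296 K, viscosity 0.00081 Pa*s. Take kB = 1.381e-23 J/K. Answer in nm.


Stokes-Einstein: R = kB*T / (6*pi*eta*D)
R = 1.381e-23 * 296 / (6 * pi * 0.00081 * 5.793e-11)
R = 4.62164e-09 m = 4.62 nm

4.62


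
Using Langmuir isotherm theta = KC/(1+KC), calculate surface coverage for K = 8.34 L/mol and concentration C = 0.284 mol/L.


Langmuir isotherm: theta = K*C / (1 + K*C)
K*C = 8.34 * 0.284 = 2.36856
theta = 2.36856 / (1 + 2.36856) = 2.36856 / 3.36856
theta = 0.7031

0.7031


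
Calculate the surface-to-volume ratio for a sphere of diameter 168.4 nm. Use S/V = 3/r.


Radius r = 168.4/2 = 84.2 nm
S/V = 3 / r = 3 / 84.2
S/V = 0.0356 nm^-1

0.0356


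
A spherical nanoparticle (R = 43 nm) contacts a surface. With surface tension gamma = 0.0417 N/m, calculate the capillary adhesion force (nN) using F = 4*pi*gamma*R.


Convert radius: R = 43 nm = 4.3e-08 m
F = 4 * pi * gamma * R
F = 4 * pi * 0.0417 * 4.3e-08
F = 2.25328e-08 N = 22.5328 nN

22.5328


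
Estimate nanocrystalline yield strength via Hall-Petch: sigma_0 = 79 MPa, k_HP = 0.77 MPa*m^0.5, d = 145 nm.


d = 145 nm = 1.45e-07 m
sqrt(d) = 0.0003807887
Hall-Petch contribution = k / sqrt(d) = 0.77 / 0.0003807887 = 2022.1 MPa
sigma = sigma_0 + k/sqrt(d) = 79 + 2022.1 = 2101.1 MPa

2101.1


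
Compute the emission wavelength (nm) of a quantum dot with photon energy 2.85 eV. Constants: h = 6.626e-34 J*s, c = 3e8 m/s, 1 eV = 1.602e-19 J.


Convert energy: E = 2.85 eV = 2.85 * 1.602e-19 = 4.5657e-19 J
lambda = h*c / E = 6.626e-34 * 3e8 / 4.5657e-19
lambda = 4.35377e-07 m = 435.4 nm

435.4


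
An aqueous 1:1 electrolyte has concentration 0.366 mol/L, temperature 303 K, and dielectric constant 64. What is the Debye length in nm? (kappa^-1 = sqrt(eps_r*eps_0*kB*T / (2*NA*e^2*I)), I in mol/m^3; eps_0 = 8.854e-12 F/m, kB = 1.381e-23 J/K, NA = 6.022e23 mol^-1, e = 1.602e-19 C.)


Ionic strength I = 0.366 * 1^2 * 1000 = 366 mol/m^3
kappa^-1 = sqrt(64 * 8.854e-12 * 1.381e-23 * 303 / (2 * 6.022e23 * (1.602e-19)^2 * 366))
kappa^-1 = 0.458 nm

0.458


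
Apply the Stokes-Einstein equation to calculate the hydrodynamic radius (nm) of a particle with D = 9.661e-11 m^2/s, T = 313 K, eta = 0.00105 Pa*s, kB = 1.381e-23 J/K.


Stokes-Einstein: R = kB*T / (6*pi*eta*D)
R = 1.381e-23 * 313 / (6 * pi * 0.00105 * 9.661e-11)
R = 2.26061e-09 m = 2.26 nm

2.26


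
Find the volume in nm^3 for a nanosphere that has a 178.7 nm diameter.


Radius r = 178.7/2 = 89.35 nm
Volume V = (4/3) * pi * r^3
V = (4/3) * pi * (89.35)^3
V = 2987942.8 nm^3

2987942.8


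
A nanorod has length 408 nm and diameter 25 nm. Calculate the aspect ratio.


Aspect ratio AR = length / diameter
AR = 408 / 25
AR = 16.32

16.32


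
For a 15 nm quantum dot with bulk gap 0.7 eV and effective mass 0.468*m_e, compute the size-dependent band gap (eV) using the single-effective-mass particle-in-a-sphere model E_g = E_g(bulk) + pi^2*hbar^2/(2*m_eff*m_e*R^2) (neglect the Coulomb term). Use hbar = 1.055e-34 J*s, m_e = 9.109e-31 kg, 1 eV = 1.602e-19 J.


Radius R = 15/2 nm = 7.5e-09 m
Confinement energy dE = pi^2 * hbar^2 / (2 * m_eff * m_e * R^2)
dE = pi^2 * (1.055e-34)^2 / (2 * 0.468 * 9.109e-31 * (7.5e-09)^2) J, divided by 1.602e-19 J/eV
dE = 0.0143 eV
Total band gap = E_g(bulk) + dE = 0.7 + 0.0143 = 0.7143 eV

0.7143


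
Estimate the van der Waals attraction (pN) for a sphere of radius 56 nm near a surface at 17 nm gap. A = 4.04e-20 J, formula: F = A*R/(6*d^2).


Convert to SI: R = 56 nm = 5.6e-08 m, d = 17 nm = 1.7e-08 m
F = A * R / (6 * d^2)
F = 4.04e-20 * 5.6e-08 / (6 * (1.7e-08)^2)
F = 1.30473e-12 N = 1.305 pN

1.305


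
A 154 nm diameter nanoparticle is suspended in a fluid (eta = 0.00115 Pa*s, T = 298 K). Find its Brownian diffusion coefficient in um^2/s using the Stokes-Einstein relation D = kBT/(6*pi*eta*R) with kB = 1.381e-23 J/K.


Radius R = 154/2 = 77 nm = 7.7e-08 m
D = kB*T / (6*pi*eta*R)
D = 1.381e-23 * 298 / (6 * pi * 0.00115 * 7.7e-08)
D = 2.46559e-12 m^2/s = 2.466 um^2/s

2.466


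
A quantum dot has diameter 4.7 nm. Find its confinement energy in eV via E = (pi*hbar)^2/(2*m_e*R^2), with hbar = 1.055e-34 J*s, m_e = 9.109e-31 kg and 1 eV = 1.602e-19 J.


Radius R = 4.7/2 = 2.35 nm = 2.35e-09 m
E = (pi * 1.055e-34)^2 / (2 * 9.109e-31 * (2.35e-09)^2)
E(J) = 1.09186e-20
E = E(J) / 1.602e-19 = 0.0682 eV

0.0682


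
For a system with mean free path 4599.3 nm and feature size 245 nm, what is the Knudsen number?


Knudsen number Kn = lambda / L
Kn = 4599.3 / 245
Kn = 18.7727

18.7727


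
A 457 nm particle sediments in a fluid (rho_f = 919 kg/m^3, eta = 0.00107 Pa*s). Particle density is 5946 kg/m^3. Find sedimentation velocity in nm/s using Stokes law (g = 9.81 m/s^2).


Radius R = 457/2 nm = 2.285e-07 m
Density difference = 5946 - 919 = 5027 kg/m^3
v = 2 * R^2 * (rho_p - rho_f) * g / (9 * eta)
v = 2 * (2.285e-07)^2 * 5027 * 9.81 / (9 * 0.00107)
v = 5.34754e-07 m/s = 534.754 nm/s

534.754


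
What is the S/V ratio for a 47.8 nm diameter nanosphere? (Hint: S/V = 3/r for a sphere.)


Radius r = 47.8/2 = 23.9 nm
S/V = 3 / r = 3 / 23.9
S/V = 0.1255 nm^-1

0.1255


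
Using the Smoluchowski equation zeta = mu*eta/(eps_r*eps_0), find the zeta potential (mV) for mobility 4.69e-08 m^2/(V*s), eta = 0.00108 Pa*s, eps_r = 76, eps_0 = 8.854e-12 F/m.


Smoluchowski equation: zeta = mu * eta / (eps_r * eps_0)
zeta = 4.69e-08 * 0.00108 / (76 * 8.854e-12)
zeta = 0.075274 V = 75.27 mV

75.27


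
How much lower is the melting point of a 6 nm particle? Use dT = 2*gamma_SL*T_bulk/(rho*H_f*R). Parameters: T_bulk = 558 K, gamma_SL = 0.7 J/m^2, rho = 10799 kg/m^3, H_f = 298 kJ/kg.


Radius R = 6/2 = 3 nm = 3e-09 m
Convert H_f = 298 kJ/kg = 298000 J/kg
dT = 2 * gamma_SL * T_bulk / (rho * H_f * R)
dT = 2 * 0.7 * 558 / (10799 * 298000 * 3e-09)
dT = 80.9 K

80.9


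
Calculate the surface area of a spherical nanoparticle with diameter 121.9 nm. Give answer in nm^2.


Radius r = 121.9/2 = 60.95 nm
Surface area SA = 4 * pi * r^2
SA = 4 * pi * (60.95)^2
SA = 46682.84 nm^2

46682.84


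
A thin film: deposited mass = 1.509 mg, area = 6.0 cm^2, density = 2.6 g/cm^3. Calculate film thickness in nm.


Convert: m = 1.509 mg = 1.5090e-06 kg, A = 6.0 cm^2 = 6.0000e-04 m^2, rho = 2.6 g/cm^3 = 2600 kg/m^3
t = m / (A * rho)
t = 1.5090e-06 / (6.0000e-04 * 2600)
t = 9.6731e-07 m = 967.3 nm

967.3


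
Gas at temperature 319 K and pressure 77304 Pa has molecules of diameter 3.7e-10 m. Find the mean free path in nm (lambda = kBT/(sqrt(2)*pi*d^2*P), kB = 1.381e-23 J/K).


Mean free path: lambda = kB*T / (sqrt(2) * pi * d^2 * P)
lambda = 1.381e-23 * 319 / (sqrt(2) * pi * (3.7e-10)^2 * 77304)
lambda = 9.36945e-08 m
lambda = 93.69 nm

93.69


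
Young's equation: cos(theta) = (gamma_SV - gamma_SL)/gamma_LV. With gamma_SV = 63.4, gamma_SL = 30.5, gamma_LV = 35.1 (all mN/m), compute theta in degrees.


cos(theta) = (gamma_SV - gamma_SL) / gamma_LV
cos(theta) = (63.4 - 30.5) / 35.1
cos(theta) = 0.937322
theta = arccos(0.937322) = 20.39 degrees

20.39


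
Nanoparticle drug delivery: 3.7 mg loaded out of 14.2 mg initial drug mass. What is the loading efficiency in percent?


Drug loading efficiency = (drug loaded / drug initial) * 100
DLE = 3.7 / 14.2 * 100
DLE = 0.2606 * 100
DLE = 26.06%

26.06


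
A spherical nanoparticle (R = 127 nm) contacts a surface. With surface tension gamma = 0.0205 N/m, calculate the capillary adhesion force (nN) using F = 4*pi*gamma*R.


Convert radius: R = 127 nm = 1.27e-07 m
F = 4 * pi * gamma * R
F = 4 * pi * 0.0205 * 1.27e-07
F = 3.27165e-08 N = 32.7165 nN

32.7165


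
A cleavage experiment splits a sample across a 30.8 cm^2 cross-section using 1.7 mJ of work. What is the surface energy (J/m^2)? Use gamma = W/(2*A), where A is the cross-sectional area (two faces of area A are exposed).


Convert: A = 30.8 cm^2 = 0.00308 m^2, W = 1.7 mJ = 0.0017 J
Cleaving exposes two faces of area A, so total new surface = 2*A and gamma = W / (2*A)
gamma = 0.0017 / (2 * 0.00308)
gamma = 0.276 J/m^2

0.276


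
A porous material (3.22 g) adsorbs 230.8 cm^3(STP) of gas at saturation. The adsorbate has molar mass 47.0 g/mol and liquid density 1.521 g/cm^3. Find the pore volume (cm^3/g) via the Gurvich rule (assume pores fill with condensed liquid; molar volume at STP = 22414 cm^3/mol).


Moles adsorbed n = V_ads / 22414 = 230.8 / 22414 = 1.029714e-02 mol
Liquid volume V_liq = n * M / rho_liq = 1.029714e-02 * 47.0 / 1.521 = 0.31819 cm^3
Specific pore volume V_pore = V_liq / m_sample = 0.31819 / 3.22
V_pore = 0.0988 cm^3/g

0.0988


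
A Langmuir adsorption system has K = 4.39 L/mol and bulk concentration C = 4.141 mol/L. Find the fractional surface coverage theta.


Langmuir isotherm: theta = K*C / (1 + K*C)
K*C = 4.39 * 4.141 = 18.17899
theta = 18.17899 / (1 + 18.17899) = 18.17899 / 19.17899
theta = 0.9479

0.9479


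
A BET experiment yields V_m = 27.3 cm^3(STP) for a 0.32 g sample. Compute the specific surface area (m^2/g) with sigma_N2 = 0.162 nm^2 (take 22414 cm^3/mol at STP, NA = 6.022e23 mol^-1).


Number of moles in monolayer = V_m / 22414 = 27.3 / 22414 = 0.00121799
Number of molecules = moles * NA = 0.00121799 * 6.022e23
SA = molecules * sigma / mass
SA = (27.3 / 22414) * 6.022e23 * 0.162e-18 / 0.32
SA = 371.3 m^2/g

371.3


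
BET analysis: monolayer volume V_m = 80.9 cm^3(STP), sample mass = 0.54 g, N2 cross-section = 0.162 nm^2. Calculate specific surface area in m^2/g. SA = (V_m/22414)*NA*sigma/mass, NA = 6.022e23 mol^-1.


Number of moles in monolayer = V_m / 22414 = 80.9 / 22414 = 0.00360935
Number of molecules = moles * NA = 0.00360935 * 6.022e23
SA = molecules * sigma / mass
SA = (80.9 / 22414) * 6.022e23 * 0.162e-18 / 0.54
SA = 652.1 m^2/g

652.1


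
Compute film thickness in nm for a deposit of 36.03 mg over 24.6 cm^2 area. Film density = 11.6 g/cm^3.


Convert: m = 36.03 mg = 3.6030e-05 kg, A = 24.6 cm^2 = 2.4600e-03 m^2, rho = 11.6 g/cm^3 = 11600 kg/m^3
t = m / (A * rho)
t = 3.6030e-05 / (2.4600e-03 * 11600)
t = 1.2626e-06 m = 1262.6 nm

1262.6


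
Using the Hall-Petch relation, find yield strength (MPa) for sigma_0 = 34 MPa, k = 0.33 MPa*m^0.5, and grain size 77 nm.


d = 77 nm = 7.7e-08 m
sqrt(d) = 0.0002774887
Hall-Petch contribution = k / sqrt(d) = 0.33 / 0.0002774887 = 1189.2 MPa
sigma = sigma_0 + k/sqrt(d) = 34 + 1189.2 = 1223.2 MPa

1223.2


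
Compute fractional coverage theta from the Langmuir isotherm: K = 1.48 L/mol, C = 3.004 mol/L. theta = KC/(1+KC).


Langmuir isotherm: theta = K*C / (1 + K*C)
K*C = 1.48 * 3.004 = 4.44592
theta = 4.44592 / (1 + 4.44592) = 4.44592 / 5.44592
theta = 0.8164

0.8164


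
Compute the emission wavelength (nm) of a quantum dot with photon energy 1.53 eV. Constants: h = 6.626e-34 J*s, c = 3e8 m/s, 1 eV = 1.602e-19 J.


Convert energy: E = 1.53 eV = 1.53 * 1.602e-19 = 2.45106e-19 J
lambda = h*c / E = 6.626e-34 * 3e8 / 2.45106e-19
lambda = 8.10996e-07 m = 811.0 nm

811.0


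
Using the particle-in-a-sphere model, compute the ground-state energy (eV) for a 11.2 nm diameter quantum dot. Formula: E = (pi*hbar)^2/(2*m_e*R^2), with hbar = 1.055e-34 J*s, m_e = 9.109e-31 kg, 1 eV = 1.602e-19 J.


Radius R = 11.2/2 = 5.6 nm = 5.6e-09 m
E = (pi * 1.055e-34)^2 / (2 * 9.109e-31 * (5.6e-09)^2)
E(J) = 1.92277e-21
E = E(J) / 1.602e-19 = 0.012 eV

0.012


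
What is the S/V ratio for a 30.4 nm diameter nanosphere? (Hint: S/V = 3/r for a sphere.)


Radius r = 30.4/2 = 15.2 nm
S/V = 3 / r = 3 / 15.2
S/V = 0.1974 nm^-1

0.1974


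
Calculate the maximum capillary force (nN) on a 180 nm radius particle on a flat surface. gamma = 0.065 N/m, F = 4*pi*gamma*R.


Convert radius: R = 180 nm = 1.8e-07 m
F = 4 * pi * gamma * R
F = 4 * pi * 0.065 * 1.8e-07
F = 1.47027e-07 N = 147.0265 nN

147.0265


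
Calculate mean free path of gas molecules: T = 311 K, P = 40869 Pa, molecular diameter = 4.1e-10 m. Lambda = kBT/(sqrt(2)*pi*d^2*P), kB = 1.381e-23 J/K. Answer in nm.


Mean free path: lambda = kB*T / (sqrt(2) * pi * d^2 * P)
lambda = 1.381e-23 * 311 / (sqrt(2) * pi * (4.1e-10)^2 * 40869)
lambda = 1.40711e-07 m
lambda = 140.71 nm

140.71


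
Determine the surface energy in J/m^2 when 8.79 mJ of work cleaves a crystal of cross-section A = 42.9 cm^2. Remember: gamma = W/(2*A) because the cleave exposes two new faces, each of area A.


Convert: A = 42.9 cm^2 = 0.00429 m^2, W = 8.79 mJ = 0.00879 J
Cleaving exposes two faces of area A, so total new surface = 2*A and gamma = W / (2*A)
gamma = 0.00879 / (2 * 0.00429)
gamma = 1.024 J/m^2

1.024


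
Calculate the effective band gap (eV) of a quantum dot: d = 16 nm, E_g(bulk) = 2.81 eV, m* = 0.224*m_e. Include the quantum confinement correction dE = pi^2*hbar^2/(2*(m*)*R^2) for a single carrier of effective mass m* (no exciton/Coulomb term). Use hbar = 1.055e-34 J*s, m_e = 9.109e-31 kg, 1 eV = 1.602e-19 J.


Radius R = 16/2 nm = 8e-09 m
Confinement energy dE = pi^2 * hbar^2 / (2 * m_eff * m_e * R^2)
dE = pi^2 * (1.055e-34)^2 / (2 * 0.224 * 9.109e-31 * (8e-09)^2) J, divided by 1.602e-19 J/eV
dE = 0.0263 eV
Total band gap = E_g(bulk) + dE = 2.81 + 0.0263 = 2.8363 eV

2.8363


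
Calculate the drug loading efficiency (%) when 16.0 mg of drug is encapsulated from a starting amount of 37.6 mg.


Drug loading efficiency = (drug loaded / drug initial) * 100
DLE = 16.0 / 37.6 * 100
DLE = 0.4255 * 100
DLE = 42.55%

42.55
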